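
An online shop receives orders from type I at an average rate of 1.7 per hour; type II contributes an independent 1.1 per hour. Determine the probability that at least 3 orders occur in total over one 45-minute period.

Independent Poisson processes superpose: combined rate λ = 1.7 + 1.1 = 2.8 per hour.
Over the interval, μ = 2.8 × 0.75 = 2.1 (a 45-minute period = 0.75 hours).
P(N ≥ 3) = 1 − P(N ≤ 2) ≈ 0.3504.

0.3504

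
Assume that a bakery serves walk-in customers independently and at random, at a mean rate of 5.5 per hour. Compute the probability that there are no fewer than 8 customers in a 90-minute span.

0.5814

Over the interval, μ = 5.5 × 1.5 = 8.25 (a 90-minute span = 1.5 hours).
P(N ≥ 8) = 1 − P(N ≤ 7) = 1 − Σ_{j=0}^{7} e^(−μ) μ^j/j! ≈ 0.5814.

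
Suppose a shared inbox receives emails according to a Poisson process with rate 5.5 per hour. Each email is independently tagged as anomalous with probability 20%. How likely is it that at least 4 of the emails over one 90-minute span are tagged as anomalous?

Thinning: the emails that are tagged as anomalous themselves form a Poisson process with rate 0.2 × 5.5 = 1.1 per hour.
Over the interval, μ = 1.1 × 1.5 = 1.65 (a 90-minute span = 1.5 hours).
P(N ≥ 4) = 1 − P(N ≤ 3) ≈ 0.0859.

0.0859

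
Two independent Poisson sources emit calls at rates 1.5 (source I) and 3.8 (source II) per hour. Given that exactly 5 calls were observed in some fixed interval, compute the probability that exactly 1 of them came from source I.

Given the total, each event is independently from source I with probability p = λ_I/(λ_I+λ_II) = 1.5/5.3 ≈ 0.2830.
So K ~ Binomial(5, 1.5/5.3): P(K = 1) = C(5,1) · (1.5/5.3)^1 · (3.8/5.3)^4 ≈ 0.3740.

0.3740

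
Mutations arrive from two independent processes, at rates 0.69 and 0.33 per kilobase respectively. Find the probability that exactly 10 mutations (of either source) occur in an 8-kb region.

0.1031

Independent Poisson processes superpose: combined rate λ = 0.69 + 0.33 = 1.02 per kilobase.
Over the interval, μ = 1.02 × 8 = 8.16 (an 8-kb region = 8 kilobases).
P(N = 10) = e^(−8.16) · 8.16^10/10! ≈ 0.1031.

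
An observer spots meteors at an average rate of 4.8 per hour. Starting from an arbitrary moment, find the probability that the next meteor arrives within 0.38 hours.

Inter-arrival times are exponential with rate λ = 4.8 per hour.
P(T ≤ 0.38) = 1 − e^(−λt) = 1 − e^(−4.8 × 0.38) = 1 − e^(−1.824) ≈ 0.8386.

0.8386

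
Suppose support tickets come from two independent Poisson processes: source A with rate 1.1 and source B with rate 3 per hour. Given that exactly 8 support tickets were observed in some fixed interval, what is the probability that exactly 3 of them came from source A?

0.2268

Given the total, each event is independently from source A with probability p = λ_A/(λ_A+λ_B) = 1.1/4.1 ≈ 0.2683.
So K ~ Binomial(8, 1.1/4.1): P(K = 3) = C(8,3) · (1.1/4.1)^3 · (3/4.1)^5 ≈ 0.2268.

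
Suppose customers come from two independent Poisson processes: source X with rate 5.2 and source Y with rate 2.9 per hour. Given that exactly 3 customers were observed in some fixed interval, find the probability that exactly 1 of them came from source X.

0.2469

Given the total, each event is independently from source X with probability p = λ_X/(λ_X+λ_Y) = 5.2/8.1 ≈ 0.6420.
So K ~ Binomial(3, 5.2/8.1): P(K = 1) = C(3,1) · (5.2/8.1)^1 · (2.9/8.1)^2 ≈ 0.2469.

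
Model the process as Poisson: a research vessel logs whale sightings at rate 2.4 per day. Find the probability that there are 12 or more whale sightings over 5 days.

0.5384

Over the interval, μ = 2.4 × 5 = 12 (5 days).
P(N ≥ 12) = 1 − P(N ≤ 11) = 1 − Σ_{j=0}^{11} e^(−μ) μ^j/j! ≈ 0.5384.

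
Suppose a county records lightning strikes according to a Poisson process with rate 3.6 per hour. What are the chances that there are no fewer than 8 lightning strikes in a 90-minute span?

0.1783

Over the interval, μ = 3.6 × 1.5 = 5.4 (a 90-minute span = 1.5 hours).
P(N ≥ 8) = 1 − P(N ≤ 7) = 1 − Σ_{j=0}^{7} e^(−μ) μ^j/j! ≈ 0.1783.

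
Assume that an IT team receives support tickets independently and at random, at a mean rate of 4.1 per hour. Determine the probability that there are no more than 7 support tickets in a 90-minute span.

Over the interval, μ = 4.1 × 1.5 = 6.15 (a 90-minute span = 1.5 hours).
P(N ≤ 7) = Σ_{j=0}^{7} e^(−μ) μ^j/j! ≈ 0.7231.

0.7231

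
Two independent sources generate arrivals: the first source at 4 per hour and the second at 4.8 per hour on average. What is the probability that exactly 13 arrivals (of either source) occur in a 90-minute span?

Independent Poisson processes superpose: combined rate λ = 4 + 4.8 = 8.8 per hour.
Over the interval, μ = 8.8 × 1.5 = 13.2 (a 90-minute span = 1.5 hours).
P(N = 13) = e^(−13.2) · 13.2^13/13! ≈ 0.1098.

0.1098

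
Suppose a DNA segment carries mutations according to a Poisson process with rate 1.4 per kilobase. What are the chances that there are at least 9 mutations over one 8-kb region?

0.7853

Over the interval, μ = 1.4 × 8 = 11.2 (an 8-kb region = 8 kilobases).
P(N ≥ 9) = 1 − P(N ≤ 8) = 1 − Σ_{j=0}^{8} e^(−μ) μ^j/j! ≈ 0.7853.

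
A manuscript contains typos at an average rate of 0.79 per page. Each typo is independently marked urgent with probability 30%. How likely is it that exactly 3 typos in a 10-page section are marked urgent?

0.2074

Thinning: the typos that are marked urgent themselves form a Poisson process with rate 0.3 × 0.79 = 0.237 per page.
Over the interval, μ = 0.237 × 10 = 2.37 (a 10-page section = 10 pages).
P(N = 3) = e^(−2.37) · 2.37^3/3! ≈ 0.2074.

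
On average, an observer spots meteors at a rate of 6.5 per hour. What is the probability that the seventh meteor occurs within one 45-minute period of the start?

Over the interval, μ = 6.5 × 0.75 = 4.875 (a 45-minute period = 0.75 hours).
The seventh arrival falls in the interval iff at least 7 events occur there: P(S_7 ≤ t) = P(N ≥ 7) = 1 − P(N ≤ 6) ≈ 0.2198.

0.2198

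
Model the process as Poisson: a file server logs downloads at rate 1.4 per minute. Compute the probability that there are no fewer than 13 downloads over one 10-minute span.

Over the interval, μ = 1.4 × 10 = 14 (a 10-minute span = 10 minutes).
P(N ≥ 13) = 1 − P(N ≤ 12) = 1 − Σ_{j=0}^{12} e^(−μ) μ^j/j! ≈ 0.6415.

0.6415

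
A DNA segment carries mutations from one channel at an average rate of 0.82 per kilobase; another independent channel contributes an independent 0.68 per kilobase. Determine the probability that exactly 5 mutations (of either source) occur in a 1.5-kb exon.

0.0506

Independent Poisson processes superpose: combined rate λ = 0.82 + 0.68 = 1.5 per kilobase.
Over the interval, μ = 1.5 × 1.5 = 2.25 (a 1.5-kb exon = 1.5 kilobases).
P(N = 5) = e^(−2.25) · 2.25^5/5! ≈ 0.0506.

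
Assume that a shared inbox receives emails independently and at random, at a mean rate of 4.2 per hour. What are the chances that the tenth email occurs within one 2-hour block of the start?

0.3341

Over the interval, μ = 4.2 × 2 = 8.4 (a 2-hour block = 2 hours).
The tenth arrival falls in the interval iff at least 10 events occur there: P(S_10 ≤ t) = P(N ≥ 10) = 1 − P(N ≤ 9) ≈ 0.3341.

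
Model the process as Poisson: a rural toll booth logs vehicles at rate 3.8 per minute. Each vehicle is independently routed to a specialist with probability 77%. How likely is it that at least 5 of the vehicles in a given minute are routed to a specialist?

0.1725

Thinning: the vehicles that are routed to a specialist themselves form a Poisson process with rate 0.77 × 3.8 = 2.926 per minute.
So μ = 2.926.
P(N ≥ 5) = 1 − P(N ≤ 4) ≈ 0.1725.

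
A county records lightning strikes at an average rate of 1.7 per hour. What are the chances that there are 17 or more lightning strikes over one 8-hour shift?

Over the interval, μ = 1.7 × 8 = 13.6 (an 8-hour shift = 8 hours).
P(N ≥ 17) = 1 − P(N ≤ 16) = 1 − Σ_{j=0}^{16} e^(−μ) μ^j/j! ≈ 0.2105.

0.2105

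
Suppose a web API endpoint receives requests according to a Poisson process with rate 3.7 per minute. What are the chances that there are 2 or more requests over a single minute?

0.8838

With mean μ = 3.7 per minute,
P(N ≥ 2) = 1 − P(N ≤ 1) = 1 − Σ_{j=0}^{1} e^(−μ) μ^j/j! ≈ 0.8838.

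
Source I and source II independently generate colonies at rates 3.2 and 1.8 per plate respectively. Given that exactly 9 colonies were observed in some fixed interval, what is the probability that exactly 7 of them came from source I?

0.2052

Given the total, each event is independently from source I with probability p = λ_I/(λ_I+λ_II) = 3.2/5 = 0.6400.
So K ~ Binomial(9, 3.2/5): P(K = 7) = C(9,7) · (3.2/5)^7 · (1.8/5)^2 ≈ 0.2052.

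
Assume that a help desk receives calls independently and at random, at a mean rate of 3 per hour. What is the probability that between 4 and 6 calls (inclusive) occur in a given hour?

With mean μ = 3 per hour,
P(4 ≤ N ≤ 6) = Σ_{j=4}^{6} e^(−3) · 3^j/j! ≈ 0.3193.

0.3193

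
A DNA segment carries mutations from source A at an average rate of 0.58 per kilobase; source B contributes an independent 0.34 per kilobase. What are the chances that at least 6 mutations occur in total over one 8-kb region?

Independent Poisson processes superpose: combined rate λ = 0.58 + 0.34 = 0.92 per kilobase.
Over the interval, μ = 0.92 × 8 = 7.36 (an 8-kb region = 8 kilobases).
P(N ≥ 6) = 1 − P(N ≤ 5) ≈ 0.7429.

0.7429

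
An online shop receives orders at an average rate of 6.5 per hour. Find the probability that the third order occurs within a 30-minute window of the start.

Over the interval, μ = 6.5 × 0.5 = 3.25 (a 30-minute window = 0.5 hours).
The third arrival falls in the interval iff at least 3 events occur there: P(S_3 ≤ t) = P(N ≥ 3) = 1 − P(N ≤ 2) ≈ 0.6304.

0.6304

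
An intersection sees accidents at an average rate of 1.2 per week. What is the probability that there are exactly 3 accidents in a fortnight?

0.2090

Over the interval, μ = 1.2 × 2 = 2.4 (a fortnight = 2 weeks).
P(N = 3) = e^(−μ) μ^3/3! = e^(−2.4) · 2.4^3/6 ≈ 0.2090.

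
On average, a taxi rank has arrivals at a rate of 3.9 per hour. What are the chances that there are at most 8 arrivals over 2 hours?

Over the interval, μ = 3.9 × 2 = 7.8 (2 hours).
P(N ≤ 8) = Σ_{j=0}^{8} e^(−μ) μ^j/j! ≈ 0.6204.

0.6204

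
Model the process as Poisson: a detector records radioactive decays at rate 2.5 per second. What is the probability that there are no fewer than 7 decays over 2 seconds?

Over the interval, μ = 2.5 × 2 = 5 (2 seconds).
P(N ≥ 7) = 1 − P(N ≤ 6) = 1 − Σ_{j=0}^{6} e^(−μ) μ^j/j! ≈ 0.2378.

0.2378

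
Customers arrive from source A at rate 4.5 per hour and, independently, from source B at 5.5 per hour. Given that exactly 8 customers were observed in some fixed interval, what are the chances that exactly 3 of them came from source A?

0.2568

Given the total, each event is independently from source A with probability p = λ_A/(λ_A+λ_B) = 4.5/10 = 0.4500.
So K ~ Binomial(8, 4.5/10): P(K = 3) = C(8,3) · (4.5/10)^3 · (5.5/10)^5 ≈ 0.2568.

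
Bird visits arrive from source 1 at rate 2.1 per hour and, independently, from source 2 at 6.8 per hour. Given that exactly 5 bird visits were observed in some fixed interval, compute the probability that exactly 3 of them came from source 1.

Given the total, each event is independently from source 1 with probability p = λ_1/(λ_1+λ_2) = 2.1/8.9 ≈ 0.2360.
So K ~ Binomial(5, 2.1/8.9): P(K = 3) = C(5,3) · (2.1/8.9)^3 · (6.8/8.9)^2 ≈ 0.0767.

0.0767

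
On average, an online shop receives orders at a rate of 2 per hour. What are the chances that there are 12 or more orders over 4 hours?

0.1119

Over the interval, μ = 2 × 4 = 8 (4 hours).
P(N ≥ 12) = 1 − P(N ≤ 11) = 1 − Σ_{j=0}^{11} e^(−μ) μ^j/j! ≈ 0.1119.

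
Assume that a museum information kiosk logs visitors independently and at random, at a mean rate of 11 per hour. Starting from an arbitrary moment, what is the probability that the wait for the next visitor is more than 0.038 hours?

0.6584

The wait for the next event is exponential with rate λ = 11 per hour.
P(T > 0.038) = e^(−λt) = e^(−11 × 0.038) = e^(−0.418) ≈ 0.6584.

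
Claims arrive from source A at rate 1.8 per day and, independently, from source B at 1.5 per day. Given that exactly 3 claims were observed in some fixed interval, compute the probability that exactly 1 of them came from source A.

0.3381

Given the total, each event is independently from source A with probability p = λ_A/(λ_A+λ_B) = 1.8/3.3 ≈ 0.5455.
So K ~ Binomial(3, 1.8/3.3): P(K = 1) = C(3,1) · (1.8/3.3)^1 · (1.5/3.3)^2 ≈ 0.3381.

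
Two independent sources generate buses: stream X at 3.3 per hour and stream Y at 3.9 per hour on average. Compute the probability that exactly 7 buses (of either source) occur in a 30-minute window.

Independent Poisson processes superpose: combined rate λ = 3.3 + 3.9 = 7.2 per hour.
Over the interval, μ = 7.2 × 0.5 = 3.6 (a 30-minute window = 0.5 hours).
P(N = 7) = e^(−3.6) · 3.6^7/7! ≈ 0.0425.

0.0425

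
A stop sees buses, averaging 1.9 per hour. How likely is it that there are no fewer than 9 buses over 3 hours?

0.1234

Over the interval, μ = 1.9 × 3 = 5.7 (3 hours).
P(N ≥ 9) = 1 − P(N ≤ 8) = 1 − Σ_{j=0}^{8} e^(−μ) μ^j/j! ≈ 0.1234.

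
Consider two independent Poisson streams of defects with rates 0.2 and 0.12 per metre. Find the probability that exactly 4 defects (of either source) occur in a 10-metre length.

0.1781

Independent Poisson processes superpose: combined rate λ = 0.2 + 0.12 = 0.32 per metre.
Over the interval, μ = 0.32 × 10 = 3.2 (a 10-metre length = 10 metres).
P(N = 4) = e^(−3.2) · 3.2^4/4! ≈ 0.1781.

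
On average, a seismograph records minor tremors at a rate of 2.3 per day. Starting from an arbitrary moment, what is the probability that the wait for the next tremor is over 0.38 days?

0.4173

The wait for the next event is exponential with rate λ = 2.3 per day.
P(T > 0.38) = e^(−λt) = e^(−2.3 × 0.38) = e^(−0.874) ≈ 0.4173.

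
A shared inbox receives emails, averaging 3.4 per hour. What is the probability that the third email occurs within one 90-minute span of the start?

Over the interval, μ = 3.4 × 1.5 = 5.1 (a 90-minute span = 1.5 hours).
The third arrival falls in the interval iff at least 3 events occur there: P(S_3 ≤ t) = P(N ≥ 3) = 1 − P(N ≤ 2) ≈ 0.8835.

0.8835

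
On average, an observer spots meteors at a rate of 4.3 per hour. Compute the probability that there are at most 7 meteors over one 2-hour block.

Over the interval, μ = 4.3 × 2 = 8.6 (a 2-hour block = 2 hours).
P(N ≤ 7) = Σ_{j=0}^{7} e^(−μ) μ^j/j! ≈ 0.3728.

0.3728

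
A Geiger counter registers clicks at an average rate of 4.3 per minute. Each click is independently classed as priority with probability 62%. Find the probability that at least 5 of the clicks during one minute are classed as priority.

0.1321

Thinning: the clicks that are classed as priority themselves form a Poisson process with rate 0.62 × 4.3 = 2.666 per minute.
So μ = 2.666.
P(N ≥ 5) = 1 − P(N ≤ 4) ≈ 0.1321.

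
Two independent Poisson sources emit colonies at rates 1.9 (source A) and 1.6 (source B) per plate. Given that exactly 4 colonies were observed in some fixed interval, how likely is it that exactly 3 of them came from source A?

0.2925

Given the total, each event is independently from source A with probability p = λ_A/(λ_A+λ_B) = 1.9/3.5 ≈ 0.5429.
So K ~ Binomial(4, 1.9/3.5): P(K = 3) = C(4,3) · (1.9/3.5)^3 · (1.6/3.5)^1 ≈ 0.2925.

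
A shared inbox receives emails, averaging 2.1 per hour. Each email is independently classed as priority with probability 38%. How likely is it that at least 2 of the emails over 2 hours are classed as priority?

0.4738

Thinning: the emails that are classed as priority themselves form a Poisson process with rate 0.38 × 2.1 = 0.798 per hour.
Over the interval, μ = 0.798 × 2 = 1.596 (2 hours).
P(N ≥ 2) = 1 − P(N ≤ 1) ≈ 0.4738.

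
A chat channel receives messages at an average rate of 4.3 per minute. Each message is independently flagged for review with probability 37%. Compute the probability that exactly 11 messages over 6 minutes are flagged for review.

Thinning: the messages that are flagged for review themselves form a Poisson process with rate 0.37 × 4.3 = 1.591 per minute.
Over the interval, μ = 1.591 × 6 = 9.546 (6 minutes).
P(N = 11) = e^(−9.546) · 9.546^11/11! ≈ 0.1074.

0.1074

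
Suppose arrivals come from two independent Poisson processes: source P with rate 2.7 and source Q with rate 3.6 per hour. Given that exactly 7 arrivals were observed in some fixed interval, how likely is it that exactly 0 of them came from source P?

0.0199

Given the total, each event is independently from source P with probability p = λ_P/(λ_P+λ_Q) = 2.7/6.3 ≈ 0.4286.
So K ~ Binomial(7, 2.7/6.3): P(K = 0) = C(7,0) · (2.7/6.3)^0 · (3.6/6.3)^7 ≈ 0.0199.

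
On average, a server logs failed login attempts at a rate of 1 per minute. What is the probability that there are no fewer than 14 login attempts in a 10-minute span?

0.1355

Over the interval, μ = 1 × 10 = 10 (a 10-minute span = 10 minutes).
P(N ≥ 14) = 1 − P(N ≤ 13) = 1 − Σ_{j=0}^{13} e^(−μ) μ^j/j! ≈ 0.1355.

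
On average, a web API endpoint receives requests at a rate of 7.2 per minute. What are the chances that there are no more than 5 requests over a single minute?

With mean μ = 7.2 per minute,
P(N ≤ 5) = Σ_{j=0}^{5} e^(−μ) μ^j/j! ≈ 0.2759.

0.2759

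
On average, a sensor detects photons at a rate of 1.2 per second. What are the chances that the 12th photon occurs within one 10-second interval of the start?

0.5384

Over the interval, μ = 1.2 × 10 = 12 (a 10-second interval = 10 seconds).
The 12th arrival falls in the interval iff at least 12 events occur there: P(S_12 ≤ t) = P(N ≥ 12) = 1 − P(N ≤ 11) ≈ 0.5384.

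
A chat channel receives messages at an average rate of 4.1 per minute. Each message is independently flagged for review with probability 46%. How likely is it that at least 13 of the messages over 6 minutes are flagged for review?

0.3463

Thinning: the messages that are flagged for review themselves form a Poisson process with rate 0.46 × 4.1 = 1.886 per minute.
Over the interval, μ = 1.886 × 6 = 11.316 (6 minutes).
P(N ≥ 13) = 1 − P(N ≤ 12) ≈ 0.3463.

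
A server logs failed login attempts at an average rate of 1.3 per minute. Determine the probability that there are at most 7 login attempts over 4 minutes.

0.8449

Over the interval, μ = 1.3 × 4 = 5.2 (4 minutes).
P(N ≤ 7) = Σ_{j=0}^{7} e^(−μ) μ^j/j! ≈ 0.8449.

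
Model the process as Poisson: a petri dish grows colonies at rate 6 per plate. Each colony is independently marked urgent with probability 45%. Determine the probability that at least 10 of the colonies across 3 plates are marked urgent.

0.2959

Thinning: the colonies that are marked urgent themselves form a Poisson process with rate 0.45 × 6 = 2.7 per plate.
Over the interval, μ = 2.7 × 3 = 8.1 (3 plates).
P(N ≥ 10) = 1 − P(N ≤ 9) ≈ 0.2959.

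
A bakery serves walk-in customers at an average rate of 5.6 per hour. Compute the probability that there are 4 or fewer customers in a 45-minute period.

Over the interval, μ = 5.6 × 0.75 = 4.2 (a 45-minute period = 0.75 hours).
P(N ≤ 4) = Σ_{j=0}^{4} e^(−μ) μ^j/j! ≈ 0.5898.

0.5898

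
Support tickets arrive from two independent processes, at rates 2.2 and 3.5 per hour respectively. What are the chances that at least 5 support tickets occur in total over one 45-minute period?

0.4247

Independent Poisson processes superpose: combined rate λ = 2.2 + 3.5 = 5.7 per hour.
Over the interval, μ = 5.7 × 0.75 = 4.275 (a 45-minute period = 0.75 hours).
P(N ≥ 5) = 1 − P(N ≤ 4) ≈ 0.4247.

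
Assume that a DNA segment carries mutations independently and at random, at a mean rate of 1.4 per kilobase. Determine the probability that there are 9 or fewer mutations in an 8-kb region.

Over the interval, μ = 1.4 × 8 = 11.2 (an 8-kb region = 8 kilobases).
P(N ≤ 9) = Σ_{j=0}^{9} e^(−μ) μ^j/j! ≈ 0.3192.

0.3192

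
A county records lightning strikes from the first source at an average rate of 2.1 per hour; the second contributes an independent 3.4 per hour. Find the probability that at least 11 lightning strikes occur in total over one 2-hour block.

0.5401

Independent Poisson processes superpose: combined rate λ = 2.1 + 3.4 = 5.5 per hour.
Over the interval, μ = 5.5 × 2 = 11 (a 2-hour block = 2 hours).
P(N ≥ 11) = 1 − P(N ≤ 10) ≈ 0.5401.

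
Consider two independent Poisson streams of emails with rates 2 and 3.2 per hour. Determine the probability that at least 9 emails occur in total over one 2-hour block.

0.7104

Independent Poisson processes superpose: combined rate λ = 2 + 3.2 = 5.2 per hour.
Over the interval, μ = 5.2 × 2 = 10.4 (a 2-hour block = 2 hours).
P(N ≥ 9) = 1 − P(N ≤ 8) ≈ 0.7104.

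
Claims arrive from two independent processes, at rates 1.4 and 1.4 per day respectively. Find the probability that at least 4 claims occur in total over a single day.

0.3081

Independent Poisson processes superpose: combined rate λ = 1.4 + 1.4 = 2.8 per day.
So μ = 2.8.
P(N ≥ 4) = 1 − P(N ≤ 3) ≈ 0.3081.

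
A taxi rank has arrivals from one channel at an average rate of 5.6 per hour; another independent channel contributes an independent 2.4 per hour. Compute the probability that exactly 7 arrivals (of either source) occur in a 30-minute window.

0.0595

Independent Poisson processes superpose: combined rate λ = 5.6 + 2.4 = 8 per hour.
Over the interval, μ = 8 × 0.5 = 4 (a 30-minute window = 0.5 hours).
P(N = 7) = e^(−4) · 4^7/7! ≈ 0.0595.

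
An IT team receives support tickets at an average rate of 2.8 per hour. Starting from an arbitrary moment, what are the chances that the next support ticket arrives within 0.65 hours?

Inter-arrival times are exponential with rate λ = 2.8 per hour.
P(T ≤ 0.65) = 1 − e^(−λt) = 1 − e^(−2.8 × 0.65) = 1 − e^(−1.82) ≈ 0.8380.

0.8380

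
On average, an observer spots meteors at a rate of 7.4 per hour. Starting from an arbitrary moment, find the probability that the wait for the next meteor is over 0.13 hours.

0.3821

The wait for the next event is exponential with rate λ = 7.4 per hour.
P(T > 0.13) = e^(−λt) = e^(−7.4 × 0.13) = e^(−0.962) ≈ 0.3821.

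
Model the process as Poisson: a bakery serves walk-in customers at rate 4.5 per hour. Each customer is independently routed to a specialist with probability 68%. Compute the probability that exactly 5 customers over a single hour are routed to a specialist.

Thinning: the customers that are routed to a specialist themselves form a Poisson process with rate 0.68 × 4.5 = 3.06 per hour.
So μ = 3.06.
P(N = 5) = e^(−3.06) · 3.06^5/5! ≈ 0.1048.

0.1048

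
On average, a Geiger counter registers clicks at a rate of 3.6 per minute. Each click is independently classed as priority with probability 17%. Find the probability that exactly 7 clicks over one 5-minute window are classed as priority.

0.0234

Thinning: the clicks that are classed as priority themselves form a Poisson process with rate 0.17 × 3.6 = 0.612 per minute.
Over the interval, μ = 0.612 × 5 = 3.06 (a 5-minute window = 5 minutes).
P(N = 7) = e^(−3.06) · 3.06^7/7! ≈ 0.0234.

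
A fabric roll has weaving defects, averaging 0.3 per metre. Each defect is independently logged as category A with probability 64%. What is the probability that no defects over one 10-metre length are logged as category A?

0.1466

Thinning: the defects that are logged as category A themselves form a Poisson process with rate 0.64 × 0.3 = 0.192 per metre.
Over the interval, μ = 0.192 × 10 = 1.92 (a 10-metre length = 10 metres).
P(N = 0) = e^(−1.92) · 1.92^0/0! ≈ 0.1466.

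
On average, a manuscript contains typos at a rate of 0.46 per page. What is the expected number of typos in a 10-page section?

E[N] = λt = 0.46 × 10 = 4.6 (a 10-page section = 10 pages).

4.6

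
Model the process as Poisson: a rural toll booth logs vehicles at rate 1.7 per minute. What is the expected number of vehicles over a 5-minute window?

8.5

E[N] = λt = 1.7 × 5 = 8.5 (a 5-minute window = 5 minutes).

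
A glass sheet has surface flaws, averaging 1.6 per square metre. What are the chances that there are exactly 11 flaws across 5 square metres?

Over the interval, μ = 1.6 × 5 = 8 (5 square metres).
P(N = 11) = e^(−μ) μ^11/11! = e^(−8) · 8^11/39916800 ≈ 0.0722.

0.0722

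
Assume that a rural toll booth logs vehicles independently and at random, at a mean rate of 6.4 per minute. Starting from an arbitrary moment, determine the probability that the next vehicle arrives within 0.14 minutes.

Inter-arrival times are exponential with rate λ = 6.4 per minute.
P(T ≤ 0.14) = 1 − e^(−λt) = 1 − e^(−6.4 × 0.14) = 1 − e^(−0.896) ≈ 0.5918.

0.5918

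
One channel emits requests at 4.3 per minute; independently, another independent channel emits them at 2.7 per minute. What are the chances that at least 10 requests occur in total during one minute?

0.1695

Independent Poisson processes superpose: combined rate λ = 4.3 + 2.7 = 7 per minute.
So μ = 7.
P(N ≥ 10) = 1 − P(N ≤ 9) ≈ 0.1695.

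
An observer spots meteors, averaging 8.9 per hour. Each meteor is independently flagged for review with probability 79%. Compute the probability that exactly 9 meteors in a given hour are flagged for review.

Thinning: the meteors that are flagged for review themselves form a Poisson process with rate 0.79 × 8.9 = 7.031 per hour.
So μ = 7.031.
P(N = 9) = e^(−7.031) · 7.031^9/9! ≈ 0.1023.

0.1023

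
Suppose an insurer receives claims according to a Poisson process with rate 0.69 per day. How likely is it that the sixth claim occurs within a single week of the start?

0.3542

Over the interval, μ = 0.69 × 7 = 4.83 (a week = 7 days).
The sixth arrival falls in the interval iff at least 6 events occur there: P(S_6 ≤ t) = P(N ≥ 6) = 1 − P(N ≤ 5) ≈ 0.3542.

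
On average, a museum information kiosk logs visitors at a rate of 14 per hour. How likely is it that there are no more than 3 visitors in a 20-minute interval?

Over the interval, μ = 14 × 1/3 ≈ 4.66667 (a 20-minute interval = 1/3 hours).
P(N ≤ 3) = Σ_{j=0}^{3} e^(−μ) μ^j/j! ≈ 0.3150.

0.3150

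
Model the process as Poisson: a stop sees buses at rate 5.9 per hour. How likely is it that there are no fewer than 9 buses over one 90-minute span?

0.5244

Over the interval, μ = 5.9 × 1.5 = 8.85 (a 90-minute span = 1.5 hours).
P(N ≥ 9) = 1 − P(N ≤ 8) = 1 − Σ_{j=0}^{8} e^(−μ) μ^j/j! ≈ 0.5244.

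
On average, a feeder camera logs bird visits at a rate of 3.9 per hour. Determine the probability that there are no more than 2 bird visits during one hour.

0.2531

With mean μ = 3.9 per hour,
P(N ≤ 2) = Σ_{j=0}^{2} e^(−μ) μ^j/j! ≈ 0.2531.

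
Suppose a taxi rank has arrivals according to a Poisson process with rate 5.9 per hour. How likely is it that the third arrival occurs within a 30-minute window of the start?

Over the interval, μ = 5.9 × 0.5 = 2.95 (a 30-minute window = 0.5 hours).
The third arrival falls in the interval iff at least 3 events occur there: P(S_3 ≤ t) = P(N ≥ 3) = 1 − P(N ≤ 2) ≈ 0.5655.

0.5655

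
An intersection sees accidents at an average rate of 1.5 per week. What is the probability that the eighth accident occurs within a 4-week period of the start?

Over the interval, μ = 1.5 × 4 = 6 (a 4-week period = 4 weeks).
The eighth arrival falls in the interval iff at least 8 events occur there: P(S_8 ≤ t) = P(N ≥ 8) = 1 − P(N ≤ 7) ≈ 0.2560.

0.2560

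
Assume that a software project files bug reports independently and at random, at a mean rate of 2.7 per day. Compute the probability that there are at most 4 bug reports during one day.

0.8629

With mean μ = 2.7 per day,
P(N ≤ 4) = Σ_{j=0}^{4} e^(−μ) μ^j/j! ≈ 0.8629.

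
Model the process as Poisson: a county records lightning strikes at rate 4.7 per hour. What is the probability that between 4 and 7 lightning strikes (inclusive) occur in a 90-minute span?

0.5121

Over the interval, μ = 4.7 × 1.5 = 7.05 (a 90-minute span = 1.5 hours).
P(4 ≤ N ≤ 7) = Σ_{j=4}^{7} e^(−7.05) · 7.05^j/j! ≈ 0.5121.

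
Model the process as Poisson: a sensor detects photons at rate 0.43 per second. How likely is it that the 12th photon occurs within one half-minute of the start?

Over the interval, μ = 0.43 × 30 = 12.9 (a half-minute = 30 seconds).
The 12th arrival falls in the interval iff at least 12 events occur there: P(S_12 ≤ t) = P(N ≥ 12) = 1 − P(N ≤ 11) ≈ 0.6366.

0.6366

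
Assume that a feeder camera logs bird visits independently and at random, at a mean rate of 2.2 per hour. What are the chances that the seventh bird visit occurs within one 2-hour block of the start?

Over the interval, μ = 2.2 × 2 = 4.4 (a 2-hour block = 2 hours).
The seventh arrival falls in the interval iff at least 7 events occur there: P(S_7 ≤ t) = P(N ≥ 7) = 1 − P(N ≤ 6) ≈ 0.1564.

0.1564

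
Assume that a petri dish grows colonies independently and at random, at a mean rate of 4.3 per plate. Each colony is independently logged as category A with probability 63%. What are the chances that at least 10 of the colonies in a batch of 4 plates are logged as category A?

0.6414

Thinning: the colonies that are logged as category A themselves form a Poisson process with rate 0.63 × 4.3 = 2.709 per plate.
Over the interval, μ = 2.709 × 4 = 10.836 (a batch of 4 plates = 4 plates).
P(N ≥ 10) = 1 − P(N ≤ 9) ≈ 0.6414.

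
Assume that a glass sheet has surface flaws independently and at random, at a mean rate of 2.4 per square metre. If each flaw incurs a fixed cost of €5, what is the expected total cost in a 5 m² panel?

E[N] = 2.4 × 5 = 12 (a 5 m² panel = 5 square metres); E[cost] = 12 × €5 = €60.

€60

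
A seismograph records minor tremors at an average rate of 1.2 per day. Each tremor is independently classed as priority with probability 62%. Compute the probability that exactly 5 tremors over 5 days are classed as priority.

0.1439

Thinning: the tremors that are classed as priority themselves form a Poisson process with rate 0.62 × 1.2 = 0.744 per day.
Over the interval, μ = 0.744 × 5 = 3.72 (5 days).
P(N = 5) = e^(−3.72) · 3.72^5/5! ≈ 0.1439.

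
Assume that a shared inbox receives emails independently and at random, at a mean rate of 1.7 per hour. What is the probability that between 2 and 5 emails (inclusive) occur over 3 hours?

0.5612

Over the interval, μ = 1.7 × 3 = 5.1 (3 hours).
P(2 ≤ N ≤ 5) = Σ_{j=2}^{5} e^(−5.1) · 5.1^j/j! ≈ 0.5612.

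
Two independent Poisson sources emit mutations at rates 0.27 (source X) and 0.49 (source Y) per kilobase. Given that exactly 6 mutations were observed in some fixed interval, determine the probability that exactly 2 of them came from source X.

Given the total, each event is independently from source X with probability p = λ_X/(λ_X+λ_Y) = 0.27/0.76 ≈ 0.3553.
So K ~ Binomial(6, 0.27/0.76): P(K = 2) = C(6,2) · (0.27/0.76)^2 · (0.49/0.76)^4 ≈ 0.3271.

0.3271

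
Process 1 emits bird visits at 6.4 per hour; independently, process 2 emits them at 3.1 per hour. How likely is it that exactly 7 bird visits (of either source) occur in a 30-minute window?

Independent Poisson processes superpose: combined rate λ = 6.4 + 3.1 = 9.5 per hour.
Over the interval, μ = 9.5 × 0.5 = 4.75 (a 30-minute window = 0.5 hours).
P(N = 7) = e^(−4.75) · 4.75^7/7! ≈ 0.0937.

0.0937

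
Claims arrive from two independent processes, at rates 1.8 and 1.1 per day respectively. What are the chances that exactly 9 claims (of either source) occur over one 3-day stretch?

Independent Poisson processes superpose: combined rate λ = 1.8 + 1.1 = 2.9 per day.
Over the interval, μ = 2.9 × 3 = 8.7 (a 3-day stretch = 3 days).
P(N = 9) = e^(−8.7) · 8.7^9/9! ≈ 0.1311.

0.1311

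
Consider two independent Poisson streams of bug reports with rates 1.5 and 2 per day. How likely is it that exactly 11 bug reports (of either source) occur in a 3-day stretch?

Independent Poisson processes superpose: combined rate λ = 1.5 + 2 = 3.5 per day.
Over the interval, μ = 3.5 × 3 = 10.5 (a 3-day stretch = 3 days).
P(N = 11) = e^(−10.5) · 10.5^11/11! ≈ 0.1180.

0.1180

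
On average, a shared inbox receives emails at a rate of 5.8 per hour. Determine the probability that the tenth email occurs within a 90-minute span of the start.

Over the interval, μ = 5.8 × 1.5 = 8.7 (a 90-minute span = 1.5 hours).
The tenth arrival falls in the interval iff at least 10 events occur there: P(S_10 ≤ t) = P(N ≥ 10) = 1 − P(N ≤ 9) ≈ 0.3731.

0.3731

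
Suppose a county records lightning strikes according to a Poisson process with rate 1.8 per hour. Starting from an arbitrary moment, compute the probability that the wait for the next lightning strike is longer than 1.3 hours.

The wait for the next event is exponential with rate λ = 1.8 per hour.
P(T > 1.3) = e^(−λt) = e^(−1.8 × 1.3) = e^(−2.34) ≈ 0.0963.

0.0963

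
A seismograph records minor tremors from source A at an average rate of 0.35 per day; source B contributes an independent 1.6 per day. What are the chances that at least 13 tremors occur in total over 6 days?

0.3898

Independent Poisson processes superpose: combined rate λ = 0.35 + 1.6 = 1.95 per day.
Over the interval, μ = 1.95 × 6 = 11.7 (6 days).
P(N ≥ 13) = 1 − P(N ≤ 12) ≈ 0.3898.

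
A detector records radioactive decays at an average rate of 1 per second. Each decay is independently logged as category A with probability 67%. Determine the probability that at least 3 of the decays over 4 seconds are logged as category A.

Thinning: the decays that are logged as category A themselves form a Poisson process with rate 0.67 × 1 = 0.67 per second.
Over the interval, μ = 0.67 × 4 = 2.68 (4 seconds).
P(N ≥ 3) = 1 − P(N ≤ 2) ≈ 0.5015.

0.5015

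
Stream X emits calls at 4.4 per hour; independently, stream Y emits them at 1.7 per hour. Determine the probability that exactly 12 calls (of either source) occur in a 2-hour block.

Independent Poisson processes superpose: combined rate λ = 4.4 + 1.7 = 6.1 per hour.
Over the interval, μ = 6.1 × 2 = 12.2 (a 2-hour block = 2 hours).
P(N = 12) = e^(−12.2) · 12.2^12/12! ≈ 0.1142.

0.1142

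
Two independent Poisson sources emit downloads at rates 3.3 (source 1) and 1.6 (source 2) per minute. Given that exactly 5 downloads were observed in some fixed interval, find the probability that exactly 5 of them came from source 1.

Given the total, each event is independently from source 1 with probability p = λ_1/(λ_1+λ_2) = 3.3/4.9 ≈ 0.6735.
So K ~ Binomial(5, 3.3/4.9): P(K = 5) = C(5,5) · (3.3/4.9)^5 · (1.6/4.9)^0 ≈ 0.1385.

0.1385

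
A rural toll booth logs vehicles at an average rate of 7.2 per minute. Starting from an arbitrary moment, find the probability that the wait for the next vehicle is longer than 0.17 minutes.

0.2941

The wait for the next event is exponential with rate λ = 7.2 per minute.
P(T > 0.17) = e^(−λt) = e^(−7.2 × 0.17) = e^(−1.224) ≈ 0.2941.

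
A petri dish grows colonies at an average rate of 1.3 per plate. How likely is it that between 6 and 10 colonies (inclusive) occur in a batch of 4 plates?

0.4014

Over the interval, μ = 1.3 × 4 = 5.2 (a batch of 4 plates = 4 plates).
P(6 ≤ N ≤ 10) = Σ_{j=6}^{10} e^(−5.2) · 5.2^j/j! ≈ 0.4014.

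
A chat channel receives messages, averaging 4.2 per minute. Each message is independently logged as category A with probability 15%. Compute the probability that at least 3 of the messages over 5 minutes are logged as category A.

0.6096

Thinning: the messages that are logged as category A themselves form a Poisson process with rate 0.15 × 4.2 = 0.63 per minute.
Over the interval, μ = 0.63 × 5 = 3.15 (5 minutes).
P(N ≥ 3) = 1 − P(N ≤ 2) ≈ 0.6096.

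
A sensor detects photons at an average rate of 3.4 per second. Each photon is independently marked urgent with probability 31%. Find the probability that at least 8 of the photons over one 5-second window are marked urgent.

Thinning: the photons that are marked urgent themselves form a Poisson process with rate 0.31 × 3.4 = 1.054 per second.
Over the interval, μ = 1.054 × 5 = 5.27 (a 5-second window = 5 seconds).
P(N ≥ 8) = 1 − P(N ≤ 7) ≈ 0.1630.

0.1630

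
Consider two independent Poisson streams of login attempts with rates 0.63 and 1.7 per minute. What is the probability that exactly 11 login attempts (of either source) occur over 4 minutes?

Independent Poisson processes superpose: combined rate λ = 0.63 + 1.7 = 2.33 per minute.
Over the interval, μ = 2.33 × 4 = 9.32 (4 minutes).
P(N = 11) = e^(−9.32) · 9.32^11/11! ≈ 0.1035.

0.1035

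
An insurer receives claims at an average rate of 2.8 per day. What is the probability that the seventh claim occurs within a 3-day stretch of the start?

Over the interval, μ = 2.8 × 3 = 8.4 (a 3-day stretch = 3 days).
The seventh arrival falls in the interval iff at least 7 events occur there: P(S_7 ≤ t) = P(N ≥ 7) = 1 − P(N ≤ 6) ≈ 0.7330.

0.7330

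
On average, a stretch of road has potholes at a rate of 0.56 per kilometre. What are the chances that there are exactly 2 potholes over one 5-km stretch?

0.2384

Over the interval, μ = 0.56 × 5 = 2.8 (a 5-km stretch = 5 kilometres).
P(N = 2) = e^(−μ) μ^2/2! = e^(−2.8) · 2.8^2/2 ≈ 0.2384.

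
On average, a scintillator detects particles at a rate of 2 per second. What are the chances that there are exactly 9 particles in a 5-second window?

0.1251

Over the interval, μ = 2 × 5 = 10 (a 5-second window = 5 seconds).
P(N = 9) = e^(−μ) μ^9/9! = e^(−10) · 10^9/362880 ≈ 0.1251.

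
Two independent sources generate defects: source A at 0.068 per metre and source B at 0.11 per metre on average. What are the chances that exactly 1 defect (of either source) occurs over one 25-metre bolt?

0.0520

Independent Poisson processes superpose: combined rate λ = 0.068 + 0.11 = 0.178 per metre.
Over the interval, μ = 0.178 × 25 = 4.45 (a 25-metre bolt = 25 metres).
P(N = 1) = e^(−4.45) · 4.45^1/1! ≈ 0.0520.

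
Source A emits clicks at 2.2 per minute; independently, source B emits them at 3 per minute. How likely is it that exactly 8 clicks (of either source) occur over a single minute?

0.0731

Independent Poisson processes superpose: combined rate λ = 2.2 + 3 = 5.2 per minute.
So μ = 5.2.
P(N = 8) = e^(−5.2) · 5.2^8/8! ≈ 0.0731.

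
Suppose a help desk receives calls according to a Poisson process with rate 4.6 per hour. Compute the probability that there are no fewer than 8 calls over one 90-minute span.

Over the interval, μ = 4.6 × 1.5 = 6.9 (a 90-minute span = 1.5 hours).
P(N ≥ 8) = 1 − P(N ≤ 7) = 1 − Σ_{j=0}^{7} e^(−μ) μ^j/j! ≈ 0.3864.

0.3864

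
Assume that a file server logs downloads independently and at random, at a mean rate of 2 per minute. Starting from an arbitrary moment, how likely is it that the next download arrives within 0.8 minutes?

0.7981

Inter-arrival times are exponential with rate λ = 2 per minute.
P(T ≤ 0.8) = 1 − e^(−λt) = 1 − e^(−2 × 0.8) = 1 − e^(−1.6) ≈ 0.7981.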